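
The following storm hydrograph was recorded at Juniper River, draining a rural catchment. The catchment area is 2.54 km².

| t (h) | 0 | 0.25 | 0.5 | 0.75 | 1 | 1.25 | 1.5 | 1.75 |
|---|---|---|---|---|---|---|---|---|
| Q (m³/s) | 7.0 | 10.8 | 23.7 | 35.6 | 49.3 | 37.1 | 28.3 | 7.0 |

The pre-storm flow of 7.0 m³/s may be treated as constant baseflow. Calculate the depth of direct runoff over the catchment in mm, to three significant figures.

Direct runoff: 0.0, 3.8, 16.7, 28.6, 42.3, 30.1, 21.3, 0.0 m³/s; ΣQ_DR = 142.8 m³/s.
V = ΣQ_DR · Δt = 142.8 × 900 s = 1.285 × 10^5 m³.
Over A = 2.54 km², depth = V / A = 50.6 mm.

d ≈ 50.6 mm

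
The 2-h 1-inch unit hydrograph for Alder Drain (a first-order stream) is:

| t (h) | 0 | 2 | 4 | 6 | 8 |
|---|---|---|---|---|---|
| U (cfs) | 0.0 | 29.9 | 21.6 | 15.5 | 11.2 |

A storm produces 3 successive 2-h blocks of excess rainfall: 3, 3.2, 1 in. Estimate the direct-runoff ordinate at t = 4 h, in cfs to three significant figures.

By discrete convolution, Q_j = Σ (P_i / 1 in) · U_{j−i}.
At t = 4 h (j=2): Q = (3/1)·21.6 + (3.2/1)·29.9 + (1/1)·0.0 = 160 cfs.

Q ≈ 160 cfs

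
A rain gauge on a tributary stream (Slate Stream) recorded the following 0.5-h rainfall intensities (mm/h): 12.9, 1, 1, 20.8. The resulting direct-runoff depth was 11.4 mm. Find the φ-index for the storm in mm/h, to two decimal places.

Only the 2 blocks with intensity above φ contribute runoff: 12.9, 20.8 mm/h.
Σ(I−φ)·Δt = d  ⇒  (12.9+20.8 − 2φ)·0.5 = 11.4
φ = (33.70 − 11.4/0.5) / 2 = 5.45 mm/h.

φ ≈ 5.45 mm/h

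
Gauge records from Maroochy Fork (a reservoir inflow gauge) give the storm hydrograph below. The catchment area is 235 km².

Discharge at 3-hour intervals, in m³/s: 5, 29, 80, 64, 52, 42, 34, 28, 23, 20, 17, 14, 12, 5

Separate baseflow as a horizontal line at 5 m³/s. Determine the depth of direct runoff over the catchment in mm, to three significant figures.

d ≈ 16.3 mm

Direct runoff: 0.0, 24.0, 75.0, 59.0, 47.0, 37.0, 29.0, 23.0, 18.0, 15.0, 12.0, 9.0, 7.0, 0.0 m³/s; ΣQ_DR = 355.0 m³/s.
V = ΣQ_DR · Δt = 355.0 × 10800 s = 3.834 × 10^6 m³.
Over A = 235 km², depth = V / A = 16.3 mm.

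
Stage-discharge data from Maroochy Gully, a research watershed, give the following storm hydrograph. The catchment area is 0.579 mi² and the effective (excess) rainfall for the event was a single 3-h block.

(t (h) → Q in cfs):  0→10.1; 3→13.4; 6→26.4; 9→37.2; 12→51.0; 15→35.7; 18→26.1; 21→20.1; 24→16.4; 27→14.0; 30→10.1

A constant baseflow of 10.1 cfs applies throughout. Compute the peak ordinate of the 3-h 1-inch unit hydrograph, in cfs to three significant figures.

Direct runoff: 0.0, 3.3, 16.3, 27.1, 40.9, 25.6, 16.0, 10.0, 6.3, 3.9, 0.0 cfs; ΣQ_DR = 149.4 cfs, peak = 40.9 cfs.
Runoff depth d = ΣQ_DR·Δt / A = 149.4 × 10800 / (0.579 mi²) = 1.200 in.
The 1-inch UH is the DRH scaled by (1 in)/d, so U_p = 40.9 × 1/1.200 = 34.1 cfs.

U_p ≈ 34.1 cfs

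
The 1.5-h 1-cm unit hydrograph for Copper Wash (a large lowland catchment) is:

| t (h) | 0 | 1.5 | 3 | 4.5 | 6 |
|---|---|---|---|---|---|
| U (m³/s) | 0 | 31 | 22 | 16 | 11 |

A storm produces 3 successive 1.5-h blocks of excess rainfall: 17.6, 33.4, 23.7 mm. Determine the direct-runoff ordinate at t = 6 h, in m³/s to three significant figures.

Q ≈ 125 m³/s

By discrete convolution, Q_j = Σ (P_i / 10 mm) · U_{j−i}.
At t = 6 h (j=4): Q = (17.6/10)·11 + (33.4/10)·16 + (23.7/10)·22 = 125 m³/s.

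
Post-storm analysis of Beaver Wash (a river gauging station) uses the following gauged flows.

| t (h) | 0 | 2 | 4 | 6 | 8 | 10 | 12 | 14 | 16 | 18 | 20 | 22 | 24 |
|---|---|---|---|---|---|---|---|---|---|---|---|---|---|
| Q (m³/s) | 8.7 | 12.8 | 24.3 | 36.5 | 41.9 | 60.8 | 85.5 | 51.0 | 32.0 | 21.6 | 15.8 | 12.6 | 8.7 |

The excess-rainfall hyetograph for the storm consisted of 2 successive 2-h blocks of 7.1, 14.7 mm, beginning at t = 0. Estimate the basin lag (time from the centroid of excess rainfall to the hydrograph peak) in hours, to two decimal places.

Centroid of excess rainfall: t_c = Σ P_i·t̄_i / ΣP_i = 2.3486 h (block centres at 1, 3 h).
Hydrograph peak occurs at t = 12 h, so basin lag t_L = 12 − 2.3486 = 9.65 h.

t_L ≈ 9.65 h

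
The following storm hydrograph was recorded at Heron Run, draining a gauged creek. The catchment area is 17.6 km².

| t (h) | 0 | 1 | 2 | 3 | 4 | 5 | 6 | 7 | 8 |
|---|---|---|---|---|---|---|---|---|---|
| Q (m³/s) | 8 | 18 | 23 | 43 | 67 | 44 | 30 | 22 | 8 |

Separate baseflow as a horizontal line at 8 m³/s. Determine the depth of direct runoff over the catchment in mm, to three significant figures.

Direct runoff: 0.0, 10.0, 15.0, 35.0, 59.0, 36.0, 22.0, 14.0, 0.0 m³/s; ΣQ_DR = 191.0 m³/s.
V = ΣQ_DR · Δt = 191.0 × 3600 s = 6.876 × 10^5 m³.
Over A = 17.6 km², depth = V / A = 39.1 mm.

d ≈ 39.1 mm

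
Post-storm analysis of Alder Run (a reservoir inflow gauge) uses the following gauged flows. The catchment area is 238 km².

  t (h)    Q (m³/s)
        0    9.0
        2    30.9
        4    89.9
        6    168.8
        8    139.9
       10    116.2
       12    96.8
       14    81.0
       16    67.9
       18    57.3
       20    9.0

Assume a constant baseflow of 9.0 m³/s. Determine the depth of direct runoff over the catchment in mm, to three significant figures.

d ≈ 23.2 mm

Direct runoff: 0.0, 21.9, 80.9, 159.8, 130.9, 107.2, 87.8, 72.0, 58.9, 48.3, 0.0 m³/s; ΣQ_DR = 767.7 m³/s.
V = ΣQ_DR · Δt = 767.7 × 7200 s = 5.527 × 10^6 m³.
Over A = 238 km², depth = V / A = 23.2 mm.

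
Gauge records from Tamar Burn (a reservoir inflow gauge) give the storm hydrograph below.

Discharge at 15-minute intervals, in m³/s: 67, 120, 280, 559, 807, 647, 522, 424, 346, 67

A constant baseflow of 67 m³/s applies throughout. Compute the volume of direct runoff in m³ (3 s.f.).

Direct-runoff ordinates (Q − Q_b): 0.0, 53.0, 213.0, 492.0, 740.0, 580.0, 455.0, 357.0, 279.0, 0.0 m³/s.
ΣQ_DR = 3169 m³/s.
With Δt = 0.25 h = 900 s, V = ΣQ_DR · Δt = 3169 × 900 = 2.85 × 10^6 m³.

V ≈ 2.85 × 10^6 m³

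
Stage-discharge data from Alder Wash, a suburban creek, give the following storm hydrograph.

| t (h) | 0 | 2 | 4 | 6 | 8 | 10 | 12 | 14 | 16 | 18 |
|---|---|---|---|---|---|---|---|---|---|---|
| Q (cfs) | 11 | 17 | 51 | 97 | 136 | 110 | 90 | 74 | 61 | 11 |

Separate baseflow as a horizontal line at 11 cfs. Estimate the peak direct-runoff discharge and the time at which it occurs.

Subtracting baseflow gives direct-runoff ordinates: 0.0, 6.0, 40.0, 86.0, 125.0, 99.0, 79.0, 63.0, 50.0, 0.0 cfs.
The maximum is 125.0 cfs, occurring at the reading for t = 8 h.

Q_p = 125.0 cfs at t = 8 h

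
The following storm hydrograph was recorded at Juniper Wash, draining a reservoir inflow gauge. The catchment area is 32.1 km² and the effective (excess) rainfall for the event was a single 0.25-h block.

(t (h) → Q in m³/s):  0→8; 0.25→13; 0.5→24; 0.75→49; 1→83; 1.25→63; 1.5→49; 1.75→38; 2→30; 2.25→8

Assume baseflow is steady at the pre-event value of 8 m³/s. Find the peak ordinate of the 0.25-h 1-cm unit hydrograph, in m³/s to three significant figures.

Direct runoff: 0.0, 5.0, 16.0, 41.0, 75.0, 55.0, 41.0, 30.0, 22.0, 0.0 m³/s; ΣQ_DR = 285.0 m³/s, peak = 75.0 m³/s.
Runoff depth d = ΣQ_DR·Δt / A = 285.0 × 900 / (32.1 km²) = 7.991 mm.
The 1-cm UH is the DRH scaled by (10 mm)/d, so U_p = 75.0 × 10/7.991 = 93.9 m³/s.

U_p ≈ 93.9 m³/s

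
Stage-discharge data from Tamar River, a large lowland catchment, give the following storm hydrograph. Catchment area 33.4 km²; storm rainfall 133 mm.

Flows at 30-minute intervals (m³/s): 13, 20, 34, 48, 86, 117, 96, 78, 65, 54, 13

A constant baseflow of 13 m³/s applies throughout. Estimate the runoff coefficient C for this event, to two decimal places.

ΣQ_DR = 481.0 m³/s; V = ΣQ_DR·Δt = 8.658 × 10^5 m³.
Runoff depth d = V / A = 25.92 mm.
C = d / P = 25.92 / 133 = 0.19.

C ≈ 0.19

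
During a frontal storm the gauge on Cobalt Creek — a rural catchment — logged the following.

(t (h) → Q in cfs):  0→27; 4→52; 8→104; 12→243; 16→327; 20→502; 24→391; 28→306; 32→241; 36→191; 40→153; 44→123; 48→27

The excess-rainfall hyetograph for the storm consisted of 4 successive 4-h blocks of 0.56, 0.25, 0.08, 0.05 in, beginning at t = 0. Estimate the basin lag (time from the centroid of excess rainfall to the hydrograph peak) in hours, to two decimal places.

t_L ≈ 15.62 h

Centroid of excess rainfall: t_c = Σ P_i·t̄_i / ΣP_i = 4.3830 h (block centres at 2, 6, 10, 14 h).
Hydrograph peak occurs at t = 20 h, so basin lag t_L = 20 − 4.3830 = 15.62 h.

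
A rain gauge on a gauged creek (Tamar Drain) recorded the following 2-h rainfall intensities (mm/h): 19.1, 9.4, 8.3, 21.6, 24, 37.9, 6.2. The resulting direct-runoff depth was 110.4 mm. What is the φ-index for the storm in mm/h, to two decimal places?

φ ≈ 11.85 mm/h

Only the 4 blocks with intensity above φ contribute runoff: 19.1, 21.6, 24, 37.9 mm/h.
Σ(I−φ)·Δt = d  ⇒  (19.1+21.6+24+37.9 − 4φ)·2 = 110.4
φ = (102.6 − 110.4/2) / 4 = 11.85 mm/h.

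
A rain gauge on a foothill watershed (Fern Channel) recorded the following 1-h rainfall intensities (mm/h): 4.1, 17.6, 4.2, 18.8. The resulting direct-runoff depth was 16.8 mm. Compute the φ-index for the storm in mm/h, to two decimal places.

Only the 2 blocks with intensity above φ contribute runoff: 17.6, 18.8 mm/h.
Σ(I−φ)·Δt = d  ⇒  (17.6+18.8 − 2φ)·1 = 16.8
φ = (36.40 − 16.8/1) / 2 = 9.80 mm/h.

φ ≈ 9.80 mm/h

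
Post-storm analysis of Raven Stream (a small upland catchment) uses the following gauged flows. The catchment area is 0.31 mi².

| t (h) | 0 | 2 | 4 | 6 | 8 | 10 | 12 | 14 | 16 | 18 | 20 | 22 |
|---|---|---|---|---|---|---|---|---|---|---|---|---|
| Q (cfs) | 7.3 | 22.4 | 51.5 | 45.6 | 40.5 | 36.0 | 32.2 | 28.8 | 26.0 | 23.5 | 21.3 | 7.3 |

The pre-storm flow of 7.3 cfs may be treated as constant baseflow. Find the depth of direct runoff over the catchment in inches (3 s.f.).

d ≈ 2.55 in

Direct runoff: 0.0, 15.1, 44.2, 38.3, 33.2, 28.7, 24.9, 21.5, 18.7, 16.2, 14.0, 0.0 cfs; ΣQ_DR = 254.8 cfs.
V = ΣQ_DR · Δt = 254.8 × 7200 s = 1.835 × 10^6 ft³.
Over A = 0.31 mi², depth = V / A = 2.55 in.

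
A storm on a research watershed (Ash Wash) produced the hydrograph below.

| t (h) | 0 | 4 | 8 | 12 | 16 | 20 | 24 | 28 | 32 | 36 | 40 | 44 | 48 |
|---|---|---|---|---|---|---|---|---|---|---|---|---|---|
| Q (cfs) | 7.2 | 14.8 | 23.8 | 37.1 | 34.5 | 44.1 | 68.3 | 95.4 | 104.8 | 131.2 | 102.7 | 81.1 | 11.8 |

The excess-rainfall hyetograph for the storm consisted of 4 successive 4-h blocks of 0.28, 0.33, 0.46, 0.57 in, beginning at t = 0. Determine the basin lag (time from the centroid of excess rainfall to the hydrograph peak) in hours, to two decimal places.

t_L ≈ 26.78 h

Centroid of excess rainfall: t_c = Σ P_i·t̄_i / ΣP_i = 9.2195 h (block centres at 2, 6, 10, 14 h).
Hydrograph peak occurs at t = 36 h, so basin lag t_L = 36 − 9.2195 = 26.78 h.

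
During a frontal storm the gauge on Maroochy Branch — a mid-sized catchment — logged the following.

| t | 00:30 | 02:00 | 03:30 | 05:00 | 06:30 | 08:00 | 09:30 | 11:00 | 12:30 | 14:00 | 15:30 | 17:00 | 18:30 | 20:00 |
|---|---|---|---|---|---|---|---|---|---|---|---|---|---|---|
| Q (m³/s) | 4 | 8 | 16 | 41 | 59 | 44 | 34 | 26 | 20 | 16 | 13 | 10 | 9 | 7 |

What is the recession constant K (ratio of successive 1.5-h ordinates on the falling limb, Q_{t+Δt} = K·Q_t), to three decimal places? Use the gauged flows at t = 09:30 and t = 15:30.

K ≈ 0.786

Using the recession-limb readings at t = 09:30 and t = 15:30: Q falls from 34 to 13 m³/s over 4 intervals.
K = (Q₂/Q₁)^(1/4) = (13/34)^(1/4) = 0.786.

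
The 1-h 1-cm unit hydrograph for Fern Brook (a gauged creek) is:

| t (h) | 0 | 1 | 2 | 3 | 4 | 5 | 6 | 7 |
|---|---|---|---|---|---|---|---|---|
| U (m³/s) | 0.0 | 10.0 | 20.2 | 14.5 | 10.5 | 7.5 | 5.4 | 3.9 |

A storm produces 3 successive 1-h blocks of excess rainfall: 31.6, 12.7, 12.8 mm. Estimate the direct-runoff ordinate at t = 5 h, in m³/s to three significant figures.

By discrete convolution, Q_j = Σ (P_i / 10 mm) · U_{j−i}.
At t = 5 h (j=5): Q = (31.6/10)·7.5 + (12.7/10)·10.5 + (12.8/10)·14.5 = 55.6 m³/s.

Q ≈ 55.6 m³/s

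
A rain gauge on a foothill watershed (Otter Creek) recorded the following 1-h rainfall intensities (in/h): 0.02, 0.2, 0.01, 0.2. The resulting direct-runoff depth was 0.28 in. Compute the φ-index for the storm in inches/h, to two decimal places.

φ ≈ 0.06 in/h

Only the 2 blocks with intensity above φ contribute runoff: 0.2, 0.2 in/h.
Σ(I−φ)·Δt = d  ⇒  (0.2+0.2 − 2φ)·1 = 0.28
φ = (0.4000 − 0.28/1) / 2 = 0.06 in/h.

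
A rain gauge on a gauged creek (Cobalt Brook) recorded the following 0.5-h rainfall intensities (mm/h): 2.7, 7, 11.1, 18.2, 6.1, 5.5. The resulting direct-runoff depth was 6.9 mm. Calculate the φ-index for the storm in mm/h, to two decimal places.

φ ≈ 7.75 mm/h

Only the 2 blocks with intensity above φ contribute runoff: 11.1, 18.2 mm/h.
Σ(I−φ)·Δt = d  ⇒  (11.1+18.2 − 2φ)·0.5 = 6.9
φ = (29.30 − 6.9/0.5) / 2 = 7.75 mm/h.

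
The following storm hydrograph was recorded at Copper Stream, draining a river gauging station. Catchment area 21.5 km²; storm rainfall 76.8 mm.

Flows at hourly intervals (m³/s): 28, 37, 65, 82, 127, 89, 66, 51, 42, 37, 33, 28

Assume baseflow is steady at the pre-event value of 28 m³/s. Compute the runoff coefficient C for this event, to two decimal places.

C ≈ 0.76

ΣQ_DR = 349.0 m³/s; V = ΣQ_DR·Δt = 1.256 × 10^6 m³.
Runoff depth d = V / A = 58.44 mm.
C = d / P = 58.44 / 76.8 = 0.76.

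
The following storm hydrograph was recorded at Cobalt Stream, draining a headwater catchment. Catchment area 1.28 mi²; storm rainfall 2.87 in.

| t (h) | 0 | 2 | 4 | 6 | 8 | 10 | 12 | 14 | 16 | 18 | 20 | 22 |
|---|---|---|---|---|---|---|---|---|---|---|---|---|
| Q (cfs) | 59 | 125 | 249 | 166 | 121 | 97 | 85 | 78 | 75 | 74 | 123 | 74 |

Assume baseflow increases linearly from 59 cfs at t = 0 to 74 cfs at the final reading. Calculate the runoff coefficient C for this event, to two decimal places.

C ≈ 0.45

ΣQ_DR = 528.0 cfs; V = ΣQ_DR·Δt = 3.802 × 10^6 ft³.
Runoff depth d = V / A = 1.278 in.
C = d / P = 1.278 / 2.87 = 0.45.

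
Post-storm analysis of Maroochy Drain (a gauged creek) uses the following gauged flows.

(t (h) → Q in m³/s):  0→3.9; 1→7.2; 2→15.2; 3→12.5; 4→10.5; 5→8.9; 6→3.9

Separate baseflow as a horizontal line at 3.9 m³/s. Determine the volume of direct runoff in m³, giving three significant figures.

V ≈ 1.25 × 10^5 m³

Direct-runoff ordinates (Q − Q_b): 0.0, 3.3, 11.3, 8.6, 6.6, 5.0, 0.0 m³/s.
ΣQ_DR = 34.80 m³/s.
With Δt = 1 h = 3600 s, V = ΣQ_DR · Δt = 34.80 × 3600 = 1.25 × 10^5 m³.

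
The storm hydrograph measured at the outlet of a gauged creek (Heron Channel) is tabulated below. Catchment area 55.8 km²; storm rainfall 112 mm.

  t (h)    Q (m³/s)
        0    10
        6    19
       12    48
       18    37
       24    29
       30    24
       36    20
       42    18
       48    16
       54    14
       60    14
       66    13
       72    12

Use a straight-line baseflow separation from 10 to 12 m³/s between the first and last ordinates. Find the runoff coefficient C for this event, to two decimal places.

C ≈ 0.45

ΣQ_DR = 131.0 m³/s; V = ΣQ_DR·Δt = 2.830 × 10^6 m³.
Runoff depth d = V / A = 50.71 mm.
C = d / P = 50.71 / 112 = 0.45.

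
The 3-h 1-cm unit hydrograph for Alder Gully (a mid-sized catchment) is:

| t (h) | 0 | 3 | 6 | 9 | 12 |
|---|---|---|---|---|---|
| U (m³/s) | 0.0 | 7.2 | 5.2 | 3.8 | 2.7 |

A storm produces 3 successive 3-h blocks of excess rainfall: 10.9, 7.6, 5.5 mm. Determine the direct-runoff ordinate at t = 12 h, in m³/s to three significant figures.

Q ≈ 8.69 m³/s

By discrete convolution, Q_j = Σ (P_i / 10 mm) · U_{j−i}.
At t = 12 h (j=4): Q = (10.9/10)·2.7 + (7.6/10)·3.8 + (5.5/10)·5.2 = 8.69 m³/s.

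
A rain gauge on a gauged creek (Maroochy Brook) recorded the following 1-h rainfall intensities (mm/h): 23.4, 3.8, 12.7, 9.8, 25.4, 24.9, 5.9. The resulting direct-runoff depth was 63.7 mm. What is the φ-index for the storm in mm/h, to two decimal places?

φ ≈ 6.50 mm/h

Only the 5 blocks with intensity above φ contribute runoff: 23.4, 12.7, 9.8, 25.4, 24.9 mm/h.
Σ(I−φ)·Δt = d  ⇒  (23.4+12.7+9.8+25.4+24.9 − 5φ)·1 = 63.7
φ = (96.20 − 63.7/1) / 5 = 6.50 mm/h.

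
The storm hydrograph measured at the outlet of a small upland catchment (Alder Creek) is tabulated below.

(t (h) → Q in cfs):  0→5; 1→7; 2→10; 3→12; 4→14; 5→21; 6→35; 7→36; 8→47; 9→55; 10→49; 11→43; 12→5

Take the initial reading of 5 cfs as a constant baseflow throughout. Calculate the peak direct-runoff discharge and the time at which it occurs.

Subtracting baseflow gives direct-runoff ordinates: 0.0, 2.0, 5.0, 7.0, 9.0, 16.0, 30.0, 31.0, 42.0, 50.0, 44.0, 38.0, 0.0 cfs.
The maximum is 50.0 cfs, occurring at the reading for t = 9 h.

Q_p = 50.0 cfs at t = 9 h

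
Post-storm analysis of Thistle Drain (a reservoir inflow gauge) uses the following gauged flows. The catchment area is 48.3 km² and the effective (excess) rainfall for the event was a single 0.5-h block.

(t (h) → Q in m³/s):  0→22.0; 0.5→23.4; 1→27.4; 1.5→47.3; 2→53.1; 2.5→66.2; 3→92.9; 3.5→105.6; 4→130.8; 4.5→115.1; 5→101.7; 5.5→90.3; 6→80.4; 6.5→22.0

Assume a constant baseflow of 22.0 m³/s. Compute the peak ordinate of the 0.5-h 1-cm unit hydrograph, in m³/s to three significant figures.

U_p ≈ 43.6 m³/s

Direct runoff: 0.0, 1.4, 5.4, 25.3, 31.1, 44.2, 70.9, 83.6, 108.8, 93.1, 79.7, 68.3, 58.4, 0.0 m³/s; ΣQ_DR = 670.2 m³/s, peak = 108.8 m³/s.
Runoff depth d = ΣQ_DR·Δt / A = 670.2 × 1800 / (48.3 km²) = 24.98 mm.
The 1-cm UH is the DRH scaled by (10 mm)/d, so U_p = 108.8 × 10/24.98 = 43.6 m³/s.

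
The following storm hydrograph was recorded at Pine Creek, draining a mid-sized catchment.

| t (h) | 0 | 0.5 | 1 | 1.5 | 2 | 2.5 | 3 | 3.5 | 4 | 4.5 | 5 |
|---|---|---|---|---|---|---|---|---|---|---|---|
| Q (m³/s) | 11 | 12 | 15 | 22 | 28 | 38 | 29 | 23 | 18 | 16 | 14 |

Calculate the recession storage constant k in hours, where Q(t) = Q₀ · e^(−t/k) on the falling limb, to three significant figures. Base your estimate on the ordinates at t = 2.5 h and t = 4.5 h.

k ≈ 2.31 h

On the falling limb, Q drops from 38 to 16 m³/s between t = 2.5 h and t = 4.5 h (Δt = 2 h).
k = −Δt / ln(Q₂/Q₁) = −2 / ln(16/38) = 2.31 h.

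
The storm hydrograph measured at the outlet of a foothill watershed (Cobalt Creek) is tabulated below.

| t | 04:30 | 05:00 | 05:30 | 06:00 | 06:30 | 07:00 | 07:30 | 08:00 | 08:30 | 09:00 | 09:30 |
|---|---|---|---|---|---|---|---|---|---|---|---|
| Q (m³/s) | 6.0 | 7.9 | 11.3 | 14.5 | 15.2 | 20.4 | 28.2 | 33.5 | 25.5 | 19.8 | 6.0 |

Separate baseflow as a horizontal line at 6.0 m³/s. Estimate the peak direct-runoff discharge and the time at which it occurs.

Q_p = 27.5 m³/s at t = 08:00

Subtracting baseflow gives direct-runoff ordinates: 0.0, 1.9, 5.3, 8.5, 9.2, 14.4, 22.2, 27.5, 19.5, 13.8, 0.0 m³/s.
The maximum is 27.5 m³/s, occurring at the reading for t = 08:00.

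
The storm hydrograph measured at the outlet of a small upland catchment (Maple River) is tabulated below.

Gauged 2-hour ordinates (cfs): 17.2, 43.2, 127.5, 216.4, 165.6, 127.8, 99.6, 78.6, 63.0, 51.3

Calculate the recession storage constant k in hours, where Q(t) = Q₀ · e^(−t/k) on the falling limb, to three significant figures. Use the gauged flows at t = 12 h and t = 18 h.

On the falling limb, Q drops from 99.6 to 51.3 cfs between t = 12 h and t = 18 h (Δt = 6 h).
k = −Δt / ln(Q₂/Q₁) = −6 / ln(51.3/99.6) = 9.04 h.

k ≈ 9.04 h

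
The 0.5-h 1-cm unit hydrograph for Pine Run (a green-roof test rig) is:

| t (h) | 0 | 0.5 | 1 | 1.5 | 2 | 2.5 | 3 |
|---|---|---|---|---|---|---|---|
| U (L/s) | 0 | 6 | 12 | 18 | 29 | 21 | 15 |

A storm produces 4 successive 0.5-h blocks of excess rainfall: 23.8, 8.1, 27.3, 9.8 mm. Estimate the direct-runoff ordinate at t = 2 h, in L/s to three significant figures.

By discrete convolution, Q_j = Σ (P_i / 10 mm) · U_{j−i}.
At t = 2 h (j=4): Q = (23.8/10)·29 + (8.1/10)·18 + (27.3/10)·12 + (9.8/10)·6 = 122 L/s.

Q ≈ 122 L/s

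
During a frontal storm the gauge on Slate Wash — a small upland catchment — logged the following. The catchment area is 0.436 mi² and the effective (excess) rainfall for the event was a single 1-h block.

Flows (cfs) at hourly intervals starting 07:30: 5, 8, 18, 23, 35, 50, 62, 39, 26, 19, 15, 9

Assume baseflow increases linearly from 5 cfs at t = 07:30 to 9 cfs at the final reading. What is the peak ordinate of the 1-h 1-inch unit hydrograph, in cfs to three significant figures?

Direct runoff: 0.00, 2.64, 12.27, 16.91, 28.55, 43.18, 54.82, 31.45, 18.09, 10.73, 6.36, 0.00 cfs; ΣQ_DR = 225.0 cfs, peak = 54.82 cfs.
Runoff depth d = ΣQ_DR·Δt / A = 225.0 × 3600 / (0.436 mi²) = 0.7997 in.
The 1-inch UH is the DRH scaled by (1 in)/d, so U_p = 54.82 × 1/0.7997 = 68.6 cfs.

U_p ≈ 68.6 cfs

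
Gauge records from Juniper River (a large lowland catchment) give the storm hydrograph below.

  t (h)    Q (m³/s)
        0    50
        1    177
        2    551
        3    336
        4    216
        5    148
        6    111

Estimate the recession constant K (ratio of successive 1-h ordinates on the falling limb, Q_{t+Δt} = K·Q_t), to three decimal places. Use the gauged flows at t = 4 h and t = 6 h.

Using the recession-limb readings at t = 4 h and t = 6 h: Q falls from 216 to 111 m³/s over 2 intervals.
K = (Q₂/Q₁)^(1/2) = (111/216)^(1/2) = 0.717.

K ≈ 0.717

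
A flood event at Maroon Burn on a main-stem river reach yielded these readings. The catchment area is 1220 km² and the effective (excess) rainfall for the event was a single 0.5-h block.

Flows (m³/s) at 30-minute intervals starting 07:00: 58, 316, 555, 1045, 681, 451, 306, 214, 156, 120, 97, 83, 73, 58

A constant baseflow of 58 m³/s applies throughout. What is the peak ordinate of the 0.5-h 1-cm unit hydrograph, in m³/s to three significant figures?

U_p ≈ 1970 m³/s

Direct runoff: 0.0, 258.0, 497.0, 987.0, 623.0, 393.0, 248.0, 156.0, 98.0, 62.0, 39.0, 25.0, 15.0, 0.0 m³/s; ΣQ_DR = 3401 m³/s, peak = 987.0 m³/s.
Runoff depth d = ΣQ_DR·Δt / A = 3401 × 1800 / (1220 km²) = 5.018 mm.
The 1-cm UH is the DRH scaled by (10 mm)/d, so U_p = 987.0 × 10/5.018 = 1970 m³/s.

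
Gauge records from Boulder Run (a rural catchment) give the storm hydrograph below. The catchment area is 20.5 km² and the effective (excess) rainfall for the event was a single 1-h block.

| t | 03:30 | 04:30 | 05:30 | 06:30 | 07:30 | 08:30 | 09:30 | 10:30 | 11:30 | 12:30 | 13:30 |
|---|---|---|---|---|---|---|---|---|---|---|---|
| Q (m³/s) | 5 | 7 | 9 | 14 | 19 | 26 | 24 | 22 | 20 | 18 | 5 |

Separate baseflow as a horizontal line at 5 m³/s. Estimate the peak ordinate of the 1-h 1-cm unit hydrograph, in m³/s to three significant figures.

Direct runoff: 0.0, 2.0, 4.0, 9.0, 14.0, 21.0, 19.0, 17.0, 15.0, 13.0, 0.0 m³/s; ΣQ_DR = 114.0 m³/s, peak = 21.0 m³/s.
Runoff depth d = ΣQ_DR·Δt / A = 114.0 × 3600 / (20.5 km²) = 20.02 mm.
The 1-cm UH is the DRH scaled by (10 mm)/d, so U_p = 21.0 × 10/20.02 = 10.5 m³/s.

U_p ≈ 10.5 m³/s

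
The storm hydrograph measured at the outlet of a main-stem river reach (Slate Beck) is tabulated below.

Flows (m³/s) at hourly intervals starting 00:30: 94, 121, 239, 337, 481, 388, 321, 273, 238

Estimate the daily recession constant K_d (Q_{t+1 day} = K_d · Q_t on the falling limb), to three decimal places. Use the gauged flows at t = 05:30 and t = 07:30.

Between t = 05:30 and t = 07:30 the flow falls from 388 to 273 m³/s over 2×1 h = 2 h.
Per-interval ratio K = (273/388)^(1/2) = 0.8388; K_d = K^(24/1) = 0.015.

K_d ≈ 0.015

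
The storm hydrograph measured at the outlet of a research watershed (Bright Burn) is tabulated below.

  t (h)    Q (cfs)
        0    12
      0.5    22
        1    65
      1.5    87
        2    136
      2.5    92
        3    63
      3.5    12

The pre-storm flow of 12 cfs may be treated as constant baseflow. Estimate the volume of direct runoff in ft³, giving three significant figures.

V ≈ 7.07 × 10^5 ft³

Direct-runoff ordinates (Q − Q_b): 0.0, 10.0, 53.0, 75.0, 124.0, 80.0, 51.0, 0.0 cfs.
ΣQ_DR = 393.0 cfs.
With Δt = 0.5 h = 1800 s, V = ΣQ_DR · Δt = 393.0 × 1800 = 7.07 × 10^5 ft³.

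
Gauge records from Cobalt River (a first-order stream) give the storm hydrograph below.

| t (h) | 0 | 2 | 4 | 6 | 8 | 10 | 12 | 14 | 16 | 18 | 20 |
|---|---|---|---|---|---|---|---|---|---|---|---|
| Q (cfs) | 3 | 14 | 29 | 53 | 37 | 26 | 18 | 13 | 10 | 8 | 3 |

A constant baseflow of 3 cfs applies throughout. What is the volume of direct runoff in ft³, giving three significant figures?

Direct-runoff ordinates (Q − Q_b): 0.0, 11.0, 26.0, 50.0, 34.0, 23.0, 15.0, 10.0, 7.0, 5.0, 0.0 cfs.
ΣQ_DR = 181.0 cfs.
With Δt = 2 h = 7200 s, V = ΣQ_DR · Δt = 181.0 × 7200 = 1.30 × 10^6 ft³.

V ≈ 1.30 × 10^6 ft³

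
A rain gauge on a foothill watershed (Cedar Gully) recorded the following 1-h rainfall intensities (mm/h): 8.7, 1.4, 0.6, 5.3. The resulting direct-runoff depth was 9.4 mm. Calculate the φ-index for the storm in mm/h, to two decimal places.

φ ≈ 2.30 mm/h

Only the 2 blocks with intensity above φ contribute runoff: 8.7, 5.3 mm/h.
Σ(I−φ)·Δt = d  ⇒  (8.7+5.3 − 2φ)·1 = 9.4
φ = (14.00 − 9.4/1) / 2 = 2.30 mm/h.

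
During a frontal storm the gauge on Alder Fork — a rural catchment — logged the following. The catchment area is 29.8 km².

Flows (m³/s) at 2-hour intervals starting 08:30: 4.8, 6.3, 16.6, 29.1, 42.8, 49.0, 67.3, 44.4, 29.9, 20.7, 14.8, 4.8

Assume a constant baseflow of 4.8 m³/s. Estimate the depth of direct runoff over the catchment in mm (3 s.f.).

Direct runoff: 0.0, 1.5, 11.8, 24.3, 38.0, 44.2, 62.5, 39.6, 25.1, 15.9, 10.0, 0.0 m³/s; ΣQ_DR = 272.9 m³/s.
V = ΣQ_DR · Δt = 272.9 × 7200 s = 1.965 × 10^6 m³.
Over A = 29.8 km², depth = V / A = 65.9 mm.

d ≈ 65.9 mm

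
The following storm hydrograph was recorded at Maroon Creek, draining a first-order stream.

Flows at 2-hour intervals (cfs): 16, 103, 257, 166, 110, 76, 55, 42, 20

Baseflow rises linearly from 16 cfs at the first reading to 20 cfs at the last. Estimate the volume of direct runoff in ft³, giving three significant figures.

V ≈ 4.92 × 10^6 ft³

Direct-runoff ordinates (Q − Q_b): 0.00, 86.50, 240.00, 148.50, 92.00, 57.50, 36.00, 22.50, 0.00 cfs.
ΣQ_DR = 683.0 cfs.
With Δt = 2 h = 7200 s, V = ΣQ_DR · Δt = 683.0 × 7200 = 4.92 × 10^6 ft³.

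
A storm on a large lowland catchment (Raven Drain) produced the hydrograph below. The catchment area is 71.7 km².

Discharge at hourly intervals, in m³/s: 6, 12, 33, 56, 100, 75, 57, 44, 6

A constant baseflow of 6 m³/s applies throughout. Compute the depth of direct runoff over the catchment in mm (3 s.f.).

Direct runoff: 0.0, 6.0, 27.0, 50.0, 94.0, 69.0, 51.0, 38.0, 0.0 m³/s; ΣQ_DR = 335.0 m³/s.
V = ΣQ_DR · Δt = 335.0 × 3600 s = 1.206 × 10^6 m³.
Over A = 71.7 km², depth = V / A = 16.8 mm.

d ≈ 16.8 mm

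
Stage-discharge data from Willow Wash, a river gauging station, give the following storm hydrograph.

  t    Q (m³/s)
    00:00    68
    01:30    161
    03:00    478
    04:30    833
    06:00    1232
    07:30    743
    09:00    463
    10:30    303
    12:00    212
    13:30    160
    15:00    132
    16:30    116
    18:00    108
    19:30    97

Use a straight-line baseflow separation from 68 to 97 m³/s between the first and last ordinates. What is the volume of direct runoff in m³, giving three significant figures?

V ≈ 2.13 × 10^7 m³

Direct-runoff ordinates (Q − Q_b): 0.00, 90.77, 405.54, 758.31, 1155.08, 663.85, 381.62, 219.38, 126.15, 71.92, 41.69, 23.46, 13.23, 0.00 m³/s.
ΣQ_DR = 3951 m³/s.
With Δt = 1.5 h = 5400 s, V = ΣQ_DR · Δt = 3951 × 5400 = 2.13 × 10^7 m³.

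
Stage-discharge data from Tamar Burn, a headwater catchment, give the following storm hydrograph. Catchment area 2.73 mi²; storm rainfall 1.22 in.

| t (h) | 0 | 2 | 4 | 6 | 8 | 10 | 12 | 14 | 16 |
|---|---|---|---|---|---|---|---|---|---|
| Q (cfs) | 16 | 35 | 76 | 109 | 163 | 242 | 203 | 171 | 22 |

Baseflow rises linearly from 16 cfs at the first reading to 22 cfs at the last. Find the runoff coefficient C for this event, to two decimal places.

ΣQ_DR = 866.0 cfs; V = ΣQ_DR·Δt = 6.235 × 10^6 ft³.
Runoff depth d = V / A = 0.9831 in.
C = d / P = 0.9831 / 1.22 = 0.81.

C ≈ 0.81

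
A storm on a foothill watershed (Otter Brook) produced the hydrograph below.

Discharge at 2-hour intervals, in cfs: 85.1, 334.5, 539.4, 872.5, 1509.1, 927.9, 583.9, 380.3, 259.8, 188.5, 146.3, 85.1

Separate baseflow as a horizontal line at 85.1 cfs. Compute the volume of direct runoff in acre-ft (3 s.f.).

Direct-runoff ordinates (Q − Q_b): 0.0, 249.4, 454.3, 787.4, 1424.0, 842.8, 498.8, 295.2, 174.7, 103.4, 61.2, 0.0 cfs.
ΣQ_DR = 4891 cfs.
With Δt = 2 h = 7200 s, V = ΣQ_DR · Δt = 4891 × 7200 = 3.52 × 10^7 ft³ = 808 acre-ft.

V ≈ 808 acre-ft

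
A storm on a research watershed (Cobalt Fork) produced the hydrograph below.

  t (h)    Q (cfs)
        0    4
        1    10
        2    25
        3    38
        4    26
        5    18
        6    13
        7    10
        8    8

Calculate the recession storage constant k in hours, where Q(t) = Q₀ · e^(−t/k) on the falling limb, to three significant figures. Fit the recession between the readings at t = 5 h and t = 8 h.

k ≈ 3.70 h

On the falling limb, Q drops from 18 to 8 cfs between t = 5 h and t = 8 h (Δt = 3 h).
k = −Δt / ln(Q₂/Q₁) = −3 / ln(8/18) = 3.70 h.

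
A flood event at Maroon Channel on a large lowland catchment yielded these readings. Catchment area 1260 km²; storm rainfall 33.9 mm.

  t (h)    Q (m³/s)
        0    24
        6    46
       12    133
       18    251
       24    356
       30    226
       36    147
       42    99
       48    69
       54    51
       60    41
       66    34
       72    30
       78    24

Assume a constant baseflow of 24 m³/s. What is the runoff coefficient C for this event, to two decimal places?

ΣQ_DR = 1195 m³/s; V = ΣQ_DR·Δt = 2.581 × 10^7 m³.
Runoff depth d = V / A = 20.49 mm.
C = d / P = 20.49 / 33.9 = 0.60.

C ≈ 0.60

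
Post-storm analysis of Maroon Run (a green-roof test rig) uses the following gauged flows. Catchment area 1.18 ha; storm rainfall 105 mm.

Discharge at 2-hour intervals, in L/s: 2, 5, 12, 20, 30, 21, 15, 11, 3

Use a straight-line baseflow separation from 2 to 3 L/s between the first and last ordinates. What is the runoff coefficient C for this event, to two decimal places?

C ≈ 0.56

ΣQ_DR = 96.50 L/s; V = ΣQ_DR·Δt = 6.948 × 10^5 L.
Runoff depth d = V / A = 58.88 mm.
C = d / P = 58.88 / 105 = 0.56.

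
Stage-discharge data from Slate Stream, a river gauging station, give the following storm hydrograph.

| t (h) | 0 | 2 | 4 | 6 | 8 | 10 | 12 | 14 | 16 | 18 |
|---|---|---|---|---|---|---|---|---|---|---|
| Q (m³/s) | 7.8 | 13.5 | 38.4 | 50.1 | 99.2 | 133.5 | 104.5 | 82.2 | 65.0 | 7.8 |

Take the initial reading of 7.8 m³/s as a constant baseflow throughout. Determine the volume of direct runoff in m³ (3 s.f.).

Direct-runoff ordinates (Q − Q_b): 0.0, 5.7, 30.6, 42.3, 91.4, 125.7, 96.7, 74.4, 57.2, 0.0 m³/s.
ΣQ_DR = 524.0 m³/s.
With Δt = 2 h = 7200 s, V = ΣQ_DR · Δt = 524.0 × 7200 = 3.77 × 10^6 m³.

V ≈ 3.77 × 10^6 m³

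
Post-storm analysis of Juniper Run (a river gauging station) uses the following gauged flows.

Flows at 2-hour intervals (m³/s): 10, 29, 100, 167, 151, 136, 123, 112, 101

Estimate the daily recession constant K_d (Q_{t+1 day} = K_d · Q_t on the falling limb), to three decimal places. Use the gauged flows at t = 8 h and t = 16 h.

K_d ≈ 0.299

Between t = 8 h and t = 16 h the flow falls from 151 to 101 m³/s over 4×2 h = 8 h.
Per-interval ratio K = (101/151)^(1/4) = 0.9043; K_d = K^(24/2) = 0.299.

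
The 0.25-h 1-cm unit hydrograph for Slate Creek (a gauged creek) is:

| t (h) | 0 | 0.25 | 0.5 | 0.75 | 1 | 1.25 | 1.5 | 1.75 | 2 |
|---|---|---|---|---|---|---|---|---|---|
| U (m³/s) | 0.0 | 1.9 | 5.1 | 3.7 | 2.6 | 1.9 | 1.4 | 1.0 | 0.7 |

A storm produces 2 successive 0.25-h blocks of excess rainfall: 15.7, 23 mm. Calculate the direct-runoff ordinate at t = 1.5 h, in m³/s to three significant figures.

Q ≈ 6.57 m³/s

By discrete convolution, Q_j = Σ (P_i / 10 mm) · U_{j−i}.
At t = 1.5 h (j=6): Q = (15.7/10)·1.4 + (23/10)·1.9 = 6.57 m³/s.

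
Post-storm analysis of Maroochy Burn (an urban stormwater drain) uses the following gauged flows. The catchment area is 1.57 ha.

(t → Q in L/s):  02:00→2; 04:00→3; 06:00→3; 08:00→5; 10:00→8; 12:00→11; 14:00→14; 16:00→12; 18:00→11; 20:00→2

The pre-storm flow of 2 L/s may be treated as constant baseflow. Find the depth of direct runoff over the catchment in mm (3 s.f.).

d ≈ 23.4 mm

Direct runoff: 0.0, 1.0, 1.0, 3.0, 6.0, 9.0, 12.0, 10.0, 9.0, 0.0 L/s; ΣQ_DR = 51.00 L/s.
V = ΣQ_DR · Δt = 51.00 × 7200 s = 3.672 × 10^5 L.
Over A = 1.57 ha, depth = V / A = 23.4 mm.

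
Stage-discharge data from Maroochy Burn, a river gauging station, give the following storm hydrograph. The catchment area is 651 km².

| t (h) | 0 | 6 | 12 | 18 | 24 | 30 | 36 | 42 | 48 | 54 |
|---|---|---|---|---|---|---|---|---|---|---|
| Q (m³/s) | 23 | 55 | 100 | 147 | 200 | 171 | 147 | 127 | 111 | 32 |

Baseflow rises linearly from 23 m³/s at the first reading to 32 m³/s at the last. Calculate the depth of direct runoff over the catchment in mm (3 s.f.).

d ≈ 27.8 mm

Direct runoff: 0.00, 31.00, 75.00, 121.00, 173.00, 143.00, 118.00, 97.00, 80.00, 0.00 m³/s; ΣQ_DR = 838.0 m³/s.
V = ΣQ_DR · Δt = 838.0 × 21600 s = 1.810 × 10^7 m³.
Over A = 651 km², depth = V / A = 27.8 mm.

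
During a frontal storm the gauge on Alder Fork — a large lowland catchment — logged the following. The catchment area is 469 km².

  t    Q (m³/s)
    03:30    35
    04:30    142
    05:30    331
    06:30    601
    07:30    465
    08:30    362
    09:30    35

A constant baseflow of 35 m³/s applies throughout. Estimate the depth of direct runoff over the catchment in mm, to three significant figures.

Direct runoff: 0.0, 107.0, 296.0, 566.0, 430.0, 327.0, 0.0 m³/s; ΣQ_DR = 1726 m³/s.
V = ΣQ_DR · Δt = 1726 × 3600 s = 6.214 × 10^6 m³.
Over A = 469 km², depth = V / A = 13.2 mm.

d ≈ 13.2 mm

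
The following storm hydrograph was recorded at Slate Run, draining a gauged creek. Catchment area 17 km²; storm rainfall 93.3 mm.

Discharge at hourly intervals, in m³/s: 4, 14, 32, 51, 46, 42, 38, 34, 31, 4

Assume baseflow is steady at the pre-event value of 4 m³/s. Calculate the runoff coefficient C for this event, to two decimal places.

ΣQ_DR = 256.0 m³/s; V = ΣQ_DR·Δt = 9.216 × 10^5 m³.
Runoff depth d = V / A = 54.21 mm.
C = d / P = 54.21 / 93.3 = 0.58.

C ≈ 0.58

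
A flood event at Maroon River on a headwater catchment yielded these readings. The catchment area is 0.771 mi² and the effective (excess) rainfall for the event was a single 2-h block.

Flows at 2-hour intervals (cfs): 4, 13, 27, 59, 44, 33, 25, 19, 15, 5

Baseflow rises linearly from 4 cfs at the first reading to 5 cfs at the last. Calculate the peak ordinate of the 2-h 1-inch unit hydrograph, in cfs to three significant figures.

Direct runoff: 0.00, 8.89, 22.78, 54.67, 39.56, 28.44, 20.33, 14.22, 10.11, 0.00 cfs; ΣQ_DR = 199.0 cfs, peak = 54.67 cfs.
Runoff depth d = ΣQ_DR·Δt / A = 199.0 × 7200 / (0.771 mi²) = 0.7999 in.
The 1-inch UH is the DRH scaled by (1 in)/d, so U_p = 54.67 × 1/0.7999 = 68.3 cfs.

U_p ≈ 68.3 cfs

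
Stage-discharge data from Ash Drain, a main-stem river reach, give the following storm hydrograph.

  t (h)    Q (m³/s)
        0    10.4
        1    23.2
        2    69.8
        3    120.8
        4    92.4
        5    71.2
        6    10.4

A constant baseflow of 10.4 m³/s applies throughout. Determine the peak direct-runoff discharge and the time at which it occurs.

Subtracting baseflow gives direct-runoff ordinates: 0.0, 12.8, 59.4, 110.4, 82.0, 60.8, 0.0 m³/s.
The maximum is 110.4 m³/s, occurring at the reading for t = 3 h.

Q_p = 110.4 m³/s at t = 3 h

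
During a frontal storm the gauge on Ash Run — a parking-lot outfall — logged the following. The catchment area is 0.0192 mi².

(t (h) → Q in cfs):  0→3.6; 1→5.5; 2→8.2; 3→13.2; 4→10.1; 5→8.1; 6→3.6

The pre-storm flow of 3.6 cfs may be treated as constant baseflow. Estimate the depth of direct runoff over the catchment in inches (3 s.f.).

Direct runoff: 0.0, 1.9, 4.6, 9.6, 6.5, 4.5, 0.0 cfs; ΣQ_DR = 27.10 cfs.
V = ΣQ_DR · Δt = 27.10 × 3600 s = 97560 ft³.
Over A = 0.0192 mi², depth = V / A = 2.19 in.

d ≈ 2.19 in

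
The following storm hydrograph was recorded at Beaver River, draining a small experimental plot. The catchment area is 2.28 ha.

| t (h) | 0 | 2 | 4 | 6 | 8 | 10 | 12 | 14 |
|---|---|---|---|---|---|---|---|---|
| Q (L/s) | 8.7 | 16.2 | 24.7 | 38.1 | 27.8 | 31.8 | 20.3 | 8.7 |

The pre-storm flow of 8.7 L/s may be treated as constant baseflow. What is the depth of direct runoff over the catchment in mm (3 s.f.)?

Direct runoff: 0.0, 7.5, 16.0, 29.4, 19.1, 23.1, 11.6, 0.0 L/s; ΣQ_DR = 106.7 L/s.
V = ΣQ_DR · Δt = 106.7 × 7200 s = 7.682 × 10^5 L.
Over A = 2.28 ha, depth = V / A = 33.7 mm.

d ≈ 33.7 mm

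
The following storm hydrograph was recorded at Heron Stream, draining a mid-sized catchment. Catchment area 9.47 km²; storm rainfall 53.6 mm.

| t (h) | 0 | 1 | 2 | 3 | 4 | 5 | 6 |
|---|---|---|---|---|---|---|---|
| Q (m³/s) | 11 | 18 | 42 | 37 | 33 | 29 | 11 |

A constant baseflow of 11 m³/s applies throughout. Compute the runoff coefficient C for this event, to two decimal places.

C ≈ 0.74

ΣQ_DR = 104.0 m³/s; V = ΣQ_DR·Δt = 3.744 × 10^5 m³.
Runoff depth d = V / A = 39.54 mm.
C = d / P = 39.54 / 53.6 = 0.74.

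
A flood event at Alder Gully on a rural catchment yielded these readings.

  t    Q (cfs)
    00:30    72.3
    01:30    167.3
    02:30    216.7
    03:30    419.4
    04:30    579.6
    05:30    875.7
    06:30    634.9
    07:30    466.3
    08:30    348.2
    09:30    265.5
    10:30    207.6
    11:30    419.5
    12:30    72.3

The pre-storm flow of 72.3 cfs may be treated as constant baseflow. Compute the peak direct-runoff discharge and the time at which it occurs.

Q_p = 803.4 cfs at t = 05:30

Subtracting baseflow gives direct-runoff ordinates: 0.0, 95.0, 144.4, 347.1, 507.3, 803.4, 562.6, 394.0, 275.9, 193.2, 135.3, 347.2, 0.0 cfs.
The maximum is 803.4 cfs, occurring at the reading for t = 05:30.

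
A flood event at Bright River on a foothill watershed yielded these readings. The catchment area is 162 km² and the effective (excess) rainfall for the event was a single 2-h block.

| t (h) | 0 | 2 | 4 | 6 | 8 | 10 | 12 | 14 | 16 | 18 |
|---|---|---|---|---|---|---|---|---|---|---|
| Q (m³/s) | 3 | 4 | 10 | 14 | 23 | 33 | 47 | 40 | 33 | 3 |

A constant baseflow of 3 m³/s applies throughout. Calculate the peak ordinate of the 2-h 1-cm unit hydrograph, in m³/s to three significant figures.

U_p ≈ 55.0 m³/s

Direct runoff: 0.0, 1.0, 7.0, 11.0, 20.0, 30.0, 44.0, 37.0, 30.0, 0.0 m³/s; ΣQ_DR = 180.0 m³/s, peak = 44.0 m³/s.
Runoff depth d = ΣQ_DR·Δt / A = 180.0 × 7200 / (162 km²) = 8.000 mm.
The 1-cm UH is the DRH scaled by (10 mm)/d, so U_p = 44.0 × 10/8.000 = 55.0 m³/s.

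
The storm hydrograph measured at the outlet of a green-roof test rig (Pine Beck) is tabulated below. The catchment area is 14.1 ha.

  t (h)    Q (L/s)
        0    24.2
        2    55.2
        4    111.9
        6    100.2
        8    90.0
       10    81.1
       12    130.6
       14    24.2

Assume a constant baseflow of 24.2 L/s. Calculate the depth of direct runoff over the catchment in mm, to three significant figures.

d ≈ 21.6 mm

Direct runoff: 0.0, 31.0, 87.7, 76.0, 65.8, 56.9, 106.4, 0.0 L/s; ΣQ_DR = 423.8 L/s.
V = ΣQ_DR · Δt = 423.8 × 7200 s = 3.051 × 10^6 L.
Over A = 14.1 ha, depth = V / A = 21.6 mm.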